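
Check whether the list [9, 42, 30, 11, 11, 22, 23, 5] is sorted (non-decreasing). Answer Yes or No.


Check consecutive pairs:
  9 <= 42? True
  42 <= 30? False
  30 <= 11? False
  11 <= 11? True
  11 <= 22? True
  22 <= 23? True
  23 <= 5? False
3 consecutive pair(s) are out of order, so the list is not sorted.
Final answer: No


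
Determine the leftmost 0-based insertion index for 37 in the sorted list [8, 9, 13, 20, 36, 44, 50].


List is sorted: [8, 9, 13, 20, 36, 44, 50]
We need the leftmost position where 37 can be inserted, i.e. the first index whose element is >= 37 (or the end of the list if none is).
Binary search with low=0, high=7 (0-based indices):
  low=0, high=7, mid=3: a[3]=20 < 37, so low = 4
  low=4, high=7, mid=5: a[5]=44 >= 37, so high = 5
  low=4, high=5, mid=4: a[4]=36 < 37, so low = 5
Now low = high = 5, so the insertion index is 5.
Final answer: 5


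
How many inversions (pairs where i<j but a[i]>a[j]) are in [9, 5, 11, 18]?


For each element, count the later elements that are smaller than it:
  9 (index 0): smaller elements after it = [5] -> 1
  5 (index 1): smaller elements after it = [] -> 0
  11 (index 2): smaller elements after it = [] -> 0
Total inversions = 1 + 0 + 0 = 1
Final answer: 1


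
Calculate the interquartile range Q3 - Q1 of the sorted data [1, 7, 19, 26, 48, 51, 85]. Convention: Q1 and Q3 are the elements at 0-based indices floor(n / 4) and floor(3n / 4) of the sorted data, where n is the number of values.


The data has n = 7 elements.
Q1 index = floor(7 / 4) = floor(1.75) = 1; Q3 index = floor(3 * 7 / 4) = floor(5.25) = 5
Q1 = element at index 1 = 7
Q3 = element at index 5 = 51
IQR = 51 - 7 = 44
Final answer: 44


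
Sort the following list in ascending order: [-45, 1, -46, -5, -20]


Original list: [-45, 1, -46, -5, -20]
Repeatedly take the smallest remaining element:
  Remaining [-45, 1, -46, -5, -20] -> smallest is -46
  Remaining [-45, 1, -5, -20] -> smallest is -45
  Remaining [1, -5, -20] -> smallest is -20
  Remaining [1, -5] -> smallest is -5
  Remaining [1] -> smallest is 1
Collecting the picks in order gives the sorted list.
Final answer: [-46, -45, -20, -5, 1]


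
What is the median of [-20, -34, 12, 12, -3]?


First, sort the list: [-34, -20, -3, 12, 12]
The list has 5 elements (odd count).
The middle index is 2 (0-based), and the element there is -3.
Final answer: -3


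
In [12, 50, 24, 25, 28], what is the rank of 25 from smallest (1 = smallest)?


Sort ascending: [12, 24, 25, 28, 50]
Find 25 in the sorted list.
25 is at position 3 (1-indexed).
Final answer: 3


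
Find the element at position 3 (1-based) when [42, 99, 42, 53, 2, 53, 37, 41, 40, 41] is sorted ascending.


Sort ascending: [2, 37, 40, 41, 41, 42, 42, 53, 53, 99]
The 3rd element (1-indexed) is at index 2.
Value = 40
Final answer: 40


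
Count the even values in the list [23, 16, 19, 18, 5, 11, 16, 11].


Check each element:
  23 is odd
  16 is even
  19 is odd
  18 is even
  5 is odd
  11 is odd
  16 is even
  11 is odd
Evens: [16, 18, 16]
Count of evens = 3
Final answer: 3


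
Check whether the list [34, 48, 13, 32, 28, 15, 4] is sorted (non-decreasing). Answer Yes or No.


Check consecutive pairs:
  34 <= 48? True
  48 <= 13? False
  13 <= 32? True
  32 <= 28? False
  28 <= 15? False
  15 <= 4? False
4 consecutive pair(s) are out of order, so the list is not sorted.
Final answer: No


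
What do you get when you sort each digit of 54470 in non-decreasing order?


The number 54470 has digits: 5, 4, 4, 7, 0
Sorted: 0, 4, 4, 5, 7
Joining the sorted digits gives the result.
Final answer: 04457


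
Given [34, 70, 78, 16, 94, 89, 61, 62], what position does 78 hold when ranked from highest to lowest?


Sort descending: [94, 89, 78, 70, 62, 61, 34, 16]
Find 78 in the sorted list.
78 is at position 3.
Final answer: 3


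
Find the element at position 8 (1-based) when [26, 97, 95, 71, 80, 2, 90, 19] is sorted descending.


Sort descending: [97, 95, 90, 80, 71, 26, 19, 2]
The 8th element (1-indexed) is at index 7.
Value = 2
Final answer: 2


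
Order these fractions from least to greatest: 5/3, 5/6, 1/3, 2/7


Convert to decimal for comparison:
  5/3 = 1.6667
  5/6 = 0.8333
  1/3 = 0.3333
  2/7 = 0.2857
Decimals in increasing order: 0.2857 < 0.3333 < 0.8333 < 1.6667
Writing each back as its fraction gives the sorted order.
Final answer: 2/7, 1/3, 5/6, 5/3


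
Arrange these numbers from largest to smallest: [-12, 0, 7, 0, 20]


Original list: [-12, 0, 7, 0, 20]
Repeatedly take the largest remaining element:
  Remaining [-12, 0, 7, 0, 20] -> largest is 20
  Remaining [-12, 0, 7, 0] -> largest is 7
  Remaining [-12, 0, 0] -> largest is 0
  Remaining [-12, 0] -> largest is 0
  Remaining [-12] -> largest is -12
Collecting the picks in order gives the descending list.
Final answer: [20, 7, 0, 0, -12]


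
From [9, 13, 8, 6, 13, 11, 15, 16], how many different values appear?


List all unique values:
Distinct values: [6, 8, 9, 11, 13, 15, 16]
Count = 7
Final answer: 7


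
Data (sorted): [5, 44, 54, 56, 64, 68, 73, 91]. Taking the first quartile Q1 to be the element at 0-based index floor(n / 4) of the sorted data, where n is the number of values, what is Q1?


The list has n = 8 elements.
Q1 index = floor(8 / 4) = floor(2) = 2
Counting from index 0 in the sorted data, the element at index 2 is 54.
Final answer: 54


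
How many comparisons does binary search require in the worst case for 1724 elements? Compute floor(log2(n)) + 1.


Binary search halves the search space each step.
Maximum comparisons = floor(log2(1724)) + 1
log2(1724) = 10.7515
floor(log2(1724)) = 10, so 10 + 1 = 11
Final answer: 11


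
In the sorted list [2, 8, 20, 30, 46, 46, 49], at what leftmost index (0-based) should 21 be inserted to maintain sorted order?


List is sorted: [2, 8, 20, 30, 46, 46, 49]
We need the leftmost position where 21 can be inserted, i.e. the first index whose element is >= 21 (or the end of the list if none is).
Binary search with low=0, high=7 (0-based indices):
  low=0, high=7, mid=3: a[3]=30 >= 21, so high = 3
  low=0, high=3, mid=1: a[1]=8 < 21, so low = 2
  low=2, high=3, mid=2: a[2]=20 < 21, so low = 3
Now low = high = 3, so the insertion index is 3.
Final answer: 3


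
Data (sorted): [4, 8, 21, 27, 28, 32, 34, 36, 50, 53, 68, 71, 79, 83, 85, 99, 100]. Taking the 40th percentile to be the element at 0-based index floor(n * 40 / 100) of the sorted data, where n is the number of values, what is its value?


The dataset has n = 17 elements.
Index = floor(17 * 40 / 100) = floor(680 / 100) = floor(6.8) = 6
Counting from index 0 in the sorted data, the element at index 6 is 34.
Final answer: 34


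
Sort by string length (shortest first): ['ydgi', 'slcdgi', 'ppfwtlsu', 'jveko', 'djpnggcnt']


Compute lengths:
  'ydgi' has length 4
  'slcdgi' has length 6
  'ppfwtlsu' has length 8
  'jveko' has length 5
  'djpnggcnt' has length 9
Lengths in increasing order: 4 < 5 < 6 < 8 < 9
Listing the words in that order gives the answer.
Final answer: ['ydgi', 'jveko', 'slcdgi', 'ppfwtlsu', 'djpnggcnt']


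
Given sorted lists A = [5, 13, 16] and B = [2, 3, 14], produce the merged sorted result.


List A: [5, 13, 16]
List B: [2, 3, 14]
Repeatedly compare the front elements and take the smaller:
  5 vs 2 -> take 2
  5 vs 3 -> take 3
  5 vs 14 -> take 5
  13 vs 14 -> take 13
  16 vs 14 -> take 14
  B is exhausted; append the rest of A: [16]
Final answer: [2, 3, 5, 13, 14, 16]


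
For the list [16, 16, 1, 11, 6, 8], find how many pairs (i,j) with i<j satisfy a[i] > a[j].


For each element, count the later elements that are smaller than it:
  16 (index 0): smaller elements after it = [1, 11, 6, 8] -> 4
  16 (index 1): smaller elements after it = [1, 11, 6, 8] -> 4
  1 (index 2): smaller elements after it = [] -> 0
  11 (index 3): smaller elements after it = [6, 8] -> 2
  6 (index 4): smaller elements after it = [] -> 0
Total inversions = 4 + 4 + 0 + 2 + 0 = 10
Final answer: 10


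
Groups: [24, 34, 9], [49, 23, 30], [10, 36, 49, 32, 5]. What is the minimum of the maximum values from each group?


Find max of each group:
  Group 1: [24, 34, 9] -> max = 34
  Group 2: [49, 23, 30] -> max = 49
  Group 3: [10, 36, 49, 32, 5] -> max = 49
Maxes: [34, 49, 49]
Minimum of maxes = 34
Final answer: 34


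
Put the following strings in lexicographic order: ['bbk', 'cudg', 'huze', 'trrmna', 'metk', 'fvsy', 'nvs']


Compare strings character by character (the first differing letter decides):
  'bbk' < 'cudg' since 'b' < 'c' at position 1
  'cudg' < 'fvsy' since 'c' < 'f' at position 1
  'fvsy' < 'huze' since 'f' < 'h' at position 1
  'huze' < 'metk' since 'h' < 'm' at position 1
  'metk' < 'nvs' since 'm' < 'n' at position 1
  'nvs' < 'trrmna' since 'n' < 't' at position 1
Chaining these comparisons gives the alphabetical order.
Final answer: ['bbk', 'cudg', 'fvsy', 'huze', 'metk', 'nvs', 'trrmna']


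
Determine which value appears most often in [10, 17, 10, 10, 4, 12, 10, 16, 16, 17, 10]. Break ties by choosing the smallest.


Count the frequency of each value:
  4 appears 1 time(s)
  10 appears 5 time(s)
  12 appears 1 time(s)
  16 appears 2 time(s)
  17 appears 2 time(s)
Maximum frequency is 5.
Only 10 reaches that frequency, so it is the mode.
Final answer: 10


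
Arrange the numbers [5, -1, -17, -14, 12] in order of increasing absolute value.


Compute absolute values:
  |5| = 5
  |-1| = 1
  |-17| = 17
  |-14| = 14
  |12| = 12
Absolute values in increasing order: 1 < 5 < 12 < 14 < 17
Listing the original numbers in that order gives the answer.
Final answer: [-1, 5, 12, -14, -17]


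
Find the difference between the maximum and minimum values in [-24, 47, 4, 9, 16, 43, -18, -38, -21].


Maximum value: 47
Minimum value: -38
Range = 47 - (-38) = 85
Final answer: 85


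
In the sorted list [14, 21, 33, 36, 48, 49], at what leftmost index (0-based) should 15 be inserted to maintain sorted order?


List is sorted: [14, 21, 33, 36, 48, 49]
We need the leftmost position where 15 can be inserted, i.e. the first index whose element is >= 15 (or the end of the list if none is).
Binary search with low=0, high=6 (0-based indices):
  low=0, high=6, mid=3: a[3]=36 >= 15, so high = 3
  low=0, high=3, mid=1: a[1]=21 >= 15, so high = 1
  low=0, high=1, mid=0: a[0]=14 < 15, so low = 1
Now low = high = 1, so the insertion index is 1.
Final answer: 1


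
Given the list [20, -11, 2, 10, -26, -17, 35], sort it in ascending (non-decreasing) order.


Original list: [20, -11, 2, 10, -26, -17, 35]
Repeatedly take the smallest remaining element:
  Remaining [20, -11, 2, 10, -26, -17, 35] -> smallest is -26
  Remaining [20, -11, 2, 10, -17, 35] -> smallest is -17
  Remaining [20, -11, 2, 10, 35] -> smallest is -11
  Remaining [20, 2, 10, 35] -> smallest is 2
  Remaining [20, 10, 35] -> smallest is 10
  Remaining [20, 35] -> smallest is 20
  Remaining [35] -> smallest is 35
Collecting the picks in order gives the sorted list.
Final answer: [-26, -17, -11, 2, 10, 20, 35]


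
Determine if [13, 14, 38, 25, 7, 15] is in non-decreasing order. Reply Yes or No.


Check consecutive pairs:
  13 <= 14? True
  14 <= 38? True
  38 <= 25? False
  25 <= 7? False
  7 <= 15? True
2 consecutive pair(s) are out of order, so the list is not sorted.
Final answer: No


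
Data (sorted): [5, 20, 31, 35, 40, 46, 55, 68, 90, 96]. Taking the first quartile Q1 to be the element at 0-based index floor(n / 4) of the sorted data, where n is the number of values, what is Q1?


The list has n = 10 elements.
Q1 index = floor(10 / 4) = floor(2.5) = 2
Counting from index 0 in the sorted data, the element at index 2 is 31.
Final answer: 31


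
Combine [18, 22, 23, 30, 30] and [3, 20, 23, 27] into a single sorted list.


List A: [18, 22, 23, 30, 30]
List B: [3, 20, 23, 27]
Repeatedly compare the front elements and take the smaller:
  18 vs 3 -> take 3
  18 vs 20 -> take 18
  22 vs 20 -> take 20
  22 vs 23 -> take 22
  23 vs 23 -> take 23
  30 vs 23 -> take 23
  30 vs 27 -> take 27
  B is exhausted; append the rest of A: [30, 30]
Final answer: [3, 18, 20, 22, 23, 23, 27, 30, 30]


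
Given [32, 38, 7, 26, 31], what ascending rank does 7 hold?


Sort ascending: [7, 26, 31, 32, 38]
Find 7 in the sorted list.
7 is at position 1 (1-indexed).
Final answer: 1


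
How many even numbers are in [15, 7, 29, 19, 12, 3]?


Check each element:
  15 is odd
  7 is odd
  29 is odd
  19 is odd
  12 is even
  3 is odd
Evens: [12]
Count of evens = 1
Final answer: 1


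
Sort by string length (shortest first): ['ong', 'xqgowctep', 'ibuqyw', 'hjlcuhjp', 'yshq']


Compute lengths:
  'ong' has length 3
  'xqgowctep' has length 9
  'ibuqyw' has length 6
  'hjlcuhjp' has length 8
  'yshq' has length 4
Lengths in increasing order: 3 < 4 < 6 < 8 < 9
Listing the words in that order gives the answer.
Final answer: ['ong', 'yshq', 'ibuqyw', 'hjlcuhjp', 'xqgowctep']


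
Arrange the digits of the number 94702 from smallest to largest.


The number 94702 has digits: 9, 4, 7, 0, 2
Sorted: 0, 2, 4, 7, 9
Joining the sorted digits gives the result.
Final answer: 02479


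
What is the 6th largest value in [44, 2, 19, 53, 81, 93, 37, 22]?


Sort descending: [93, 81, 53, 44, 37, 22, 19, 2]
The 6th element (1-indexed) is at index 5.
Value = 22
Final answer: 22


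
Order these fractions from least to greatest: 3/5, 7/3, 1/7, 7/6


Convert to decimal for comparison:
  3/5 = 0.6
  7/3 = 2.3333
  1/7 = 0.1429
  7/6 = 1.1667
Decimals in increasing order: 0.1429 < 0.6 < 1.1667 < 2.3333
Writing each back as its fraction gives the sorted order.
Final answer: 1/7, 3/5, 7/6, 7/3


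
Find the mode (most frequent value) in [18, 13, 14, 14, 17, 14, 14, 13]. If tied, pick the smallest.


Count the frequency of each value:
  13 appears 2 time(s)
  14 appears 4 time(s)
  17 appears 1 time(s)
  18 appears 1 time(s)
Maximum frequency is 4.
Only 14 reaches that frequency, so it is the mode.
Final answer: 14


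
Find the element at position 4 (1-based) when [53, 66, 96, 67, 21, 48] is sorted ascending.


Sort ascending: [21, 48, 53, 66, 67, 96]
The 4th element (1-indexed) is at index 3.
Value = 66
Final answer: 66


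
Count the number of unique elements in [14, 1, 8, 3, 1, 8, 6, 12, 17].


List all unique values:
Distinct values: [1, 3, 6, 8, 12, 14, 17]
Count = 7
Final answer: 7


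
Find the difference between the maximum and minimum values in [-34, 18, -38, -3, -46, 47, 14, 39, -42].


Maximum value: 47
Minimum value: -46
Range = 47 - (-46) = 93
Final answer: 93


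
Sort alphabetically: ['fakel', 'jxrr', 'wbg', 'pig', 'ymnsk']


Compare strings character by character (the first differing letter decides):
  'fakel' < 'jxrr' since 'f' < 'j' at position 1
  'jxrr' < 'pig' since 'j' < 'p' at position 1
  'pig' < 'wbg' since 'p' < 'w' at position 1
  'wbg' < 'ymnsk' since 'w' < 'y' at position 1
Chaining these comparisons gives the alphabetical order.
Final answer: ['fakel', 'jxrr', 'pig', 'wbg', 'ymnsk']


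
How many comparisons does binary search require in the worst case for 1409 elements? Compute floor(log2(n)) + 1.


Binary search halves the search space each step.
Maximum comparisons = floor(log2(1409)) + 1
log2(1409) = 10.4605
floor(log2(1409)) = 10, so 10 + 1 = 11
Final answer: 11


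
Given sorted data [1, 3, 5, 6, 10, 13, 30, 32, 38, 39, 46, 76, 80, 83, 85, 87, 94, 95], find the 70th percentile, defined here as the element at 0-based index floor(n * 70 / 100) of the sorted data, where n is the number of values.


The dataset has n = 18 elements.
Index = floor(18 * 70 / 100) = floor(1260 / 100) = floor(12.6) = 12
Counting from index 0 in the sorted data, the element at index 12 is 80.
Final answer: 80


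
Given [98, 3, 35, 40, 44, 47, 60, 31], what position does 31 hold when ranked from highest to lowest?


Sort descending: [98, 60, 47, 44, 40, 35, 31, 3]
Find 31 in the sorted list.
31 is at position 7.
Final answer: 7


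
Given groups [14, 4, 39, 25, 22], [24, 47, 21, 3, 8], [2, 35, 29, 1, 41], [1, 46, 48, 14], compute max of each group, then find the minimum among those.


Find max of each group:
  Group 1: [14, 4, 39, 25, 22] -> max = 39
  Group 2: [24, 47, 21, 3, 8] -> max = 47
  Group 3: [2, 35, 29, 1, 41] -> max = 41
  Group 4: [1, 46, 48, 14] -> max = 48
Maxes: [39, 47, 41, 48]
Minimum of maxes = 39
Final answer: 39


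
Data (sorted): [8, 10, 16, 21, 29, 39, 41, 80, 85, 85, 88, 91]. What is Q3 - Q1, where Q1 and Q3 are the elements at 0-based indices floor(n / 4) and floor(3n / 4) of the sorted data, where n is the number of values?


The data has n = 12 elements.
Q1 index = floor(12 / 4) = floor(3) = 3; Q3 index = floor(3 * 12 / 4) = floor(9) = 9
Q1 = element at index 3 = 21
Q3 = element at index 9 = 85
IQR = 85 - 21 = 64
Final answer: 64


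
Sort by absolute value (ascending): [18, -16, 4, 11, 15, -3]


Compute absolute values:
  |18| = 18
  |-16| = 16
  |4| = 4
  |11| = 11
  |15| = 15
  |-3| = 3
Absolute values in increasing order: 3 < 4 < 11 < 15 < 16 < 18
Listing the original numbers in that order gives the answer.
Final answer: [-3, 4, 11, 15, -16, 18]


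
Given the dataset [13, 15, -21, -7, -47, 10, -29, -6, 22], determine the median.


First, sort the list: [-47, -29, -21, -7, -6, 10, 13, 15, 22]
The list has 9 elements (odd count).
The middle index is 4 (0-based), and the element there is -6.
Final answer: -6


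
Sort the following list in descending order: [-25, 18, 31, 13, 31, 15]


Original list: [-25, 18, 31, 13, 31, 15]
Repeatedly take the largest remaining element:
  Remaining [-25, 18, 31, 13, 31, 15] -> largest is 31
  Remaining [-25, 18, 13, 31, 15] -> largest is 31
  Remaining [-25, 18, 13, 15] -> largest is 18
  Remaining [-25, 13, 15] -> largest is 15
  Remaining [-25, 13] -> largest is 13
  Remaining [-25] -> largest is -25
Collecting the picks in order gives the descending list.
Final answer: [31, 31, 18, 15, 13, -25]


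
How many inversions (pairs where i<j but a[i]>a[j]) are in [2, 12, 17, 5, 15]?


For each element, count the later elements that are smaller than it:
  2 (index 0): smaller elements after it = [] -> 0
  12 (index 1): smaller elements after it = [5] -> 1
  17 (index 2): smaller elements after it = [5, 15] -> 2
  5 (index 3): smaller elements after it = [] -> 0
Total inversions = 0 + 1 + 2 + 0 = 3
Final answer: 3


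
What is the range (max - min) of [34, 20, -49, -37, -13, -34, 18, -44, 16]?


Maximum value: 34
Minimum value: -49
Range = 34 - (-49) = 83
Final answer: 83


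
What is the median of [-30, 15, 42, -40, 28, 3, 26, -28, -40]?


First, sort the list: [-40, -40, -30, -28, 3, 15, 26, 28, 42]
The list has 9 elements (odd count).
The middle index is 4 (0-based), and the element there is 3.
Final answer: 3


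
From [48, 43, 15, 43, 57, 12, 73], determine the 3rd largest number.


Sort descending: [73, 57, 48, 43, 43, 15, 12]
The 3rd element (1-indexed) is at index 2.
Value = 48
Final answer: 48


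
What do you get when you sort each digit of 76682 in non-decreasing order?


The number 76682 has digits: 7, 6, 6, 8, 2
Sorted: 2, 6, 6, 7, 8
Joining the sorted digits gives the result.
Final answer: 26678


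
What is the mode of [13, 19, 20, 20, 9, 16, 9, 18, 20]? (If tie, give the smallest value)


Count the frequency of each value:
  9 appears 2 time(s)
  13 appears 1 time(s)
  16 appears 1 time(s)
  18 appears 1 time(s)
  19 appears 1 time(s)
  20 appears 3 time(s)
Maximum frequency is 3.
Only 20 reaches that frequency, so it is the mode.
Final answer: 20


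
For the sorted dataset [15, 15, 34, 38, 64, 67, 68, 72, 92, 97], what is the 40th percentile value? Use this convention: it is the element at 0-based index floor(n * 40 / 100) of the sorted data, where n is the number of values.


The dataset has n = 10 elements.
Index = floor(10 * 40 / 100) = floor(400 / 100) = floor(4) = 4
Counting from index 0 in the sorted data, the element at index 4 is 64.
Final answer: 64


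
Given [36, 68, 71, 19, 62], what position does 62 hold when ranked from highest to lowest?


Sort descending: [71, 68, 62, 36, 19]
Find 62 in the sorted list.
62 is at position 3.
Final answer: 3


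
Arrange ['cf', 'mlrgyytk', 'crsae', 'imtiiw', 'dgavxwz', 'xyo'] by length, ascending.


Compute lengths:
  'cf' has length 2
  'mlrgyytk' has length 8
  'crsae' has length 5
  'imtiiw' has length 6
  'dgavxwz' has length 7
  'xyo' has length 3
Lengths in increasing order: 2 < 3 < 5 < 6 < 7 < 8
Listing the words in that order gives the answer.
Final answer: ['cf', 'xyo', 'crsae', 'imtiiw', 'dgavxwz', 'mlrgyytk']


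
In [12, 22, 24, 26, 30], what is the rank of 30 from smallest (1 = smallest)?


Sort ascending: [12, 22, 24, 26, 30]
Find 30 in the sorted list.
30 is at position 5 (1-indexed).
Final answer: 5


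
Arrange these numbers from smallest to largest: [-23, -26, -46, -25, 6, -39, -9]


Original list: [-23, -26, -46, -25, 6, -39, -9]
Repeatedly take the smallest remaining element:
  Remaining [-23, -26, -46, -25, 6, -39, -9] -> smallest is -46
  Remaining [-23, -26, -25, 6, -39, -9] -> smallest is -39
  Remaining [-23, -26, -25, 6, -9] -> smallest is -26
  Remaining [-23, -25, 6, -9] -> smallest is -25
  Remaining [-23, 6, -9] -> smallest is -23
  Remaining [6, -9] -> smallest is -9
  Remaining [6] -> smallest is 6
Collecting the picks in order gives the sorted list.
Final answer: [-46, -39, -26, -25, -23, -9, 6]


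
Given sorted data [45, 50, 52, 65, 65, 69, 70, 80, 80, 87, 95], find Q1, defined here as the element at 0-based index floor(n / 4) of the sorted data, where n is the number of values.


The list has n = 11 elements.
Q1 index = floor(11 / 4) = floor(2.75) = 2
Counting from index 0 in the sorted data, the element at index 2 is 52.
Final answer: 52


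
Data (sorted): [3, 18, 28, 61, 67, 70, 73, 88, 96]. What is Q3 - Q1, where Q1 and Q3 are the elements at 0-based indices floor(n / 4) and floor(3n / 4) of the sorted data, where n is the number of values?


The data has n = 9 elements.
Q1 index = floor(9 / 4) = floor(2.25) = 2; Q3 index = floor(3 * 9 / 4) = floor(6.75) = 6
Q1 = element at index 2 = 28
Q3 = element at index 6 = 73
IQR = 73 - 28 = 45
Final answer: 45


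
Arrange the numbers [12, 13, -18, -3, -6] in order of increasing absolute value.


Compute absolute values:
  |12| = 12
  |13| = 13
  |-18| = 18
  |-3| = 3
  |-6| = 6
Absolute values in increasing order: 3 < 6 < 12 < 13 < 18
Listing the original numbers in that order gives the answer.
Final answer: [-3, -6, 12, 13, -18]


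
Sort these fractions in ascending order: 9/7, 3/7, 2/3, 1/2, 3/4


Convert to decimal for comparison:
  9/7 = 1.2857
  3/7 = 0.4286
  2/3 = 0.6667
  1/2 = 0.5
  3/4 = 0.75
Decimals in increasing order: 0.4286 < 0.5 < 0.6667 < 0.75 < 1.2857
Writing each back as its fraction gives the sorted order.
Final answer: 3/7, 1/2, 2/3, 3/4, 9/7


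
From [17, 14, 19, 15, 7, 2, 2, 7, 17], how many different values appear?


List all unique values:
Distinct values: [2, 7, 14, 15, 17, 19]
Count = 6
Final answer: 6


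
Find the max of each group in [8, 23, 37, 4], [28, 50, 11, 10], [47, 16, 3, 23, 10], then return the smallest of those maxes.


Find max of each group:
  Group 1: [8, 23, 37, 4] -> max = 37
  Group 2: [28, 50, 11, 10] -> max = 50
  Group 3: [47, 16, 3, 23, 10] -> max = 47
Maxes: [37, 50, 47]
Minimum of maxes = 37
Final answer: 37


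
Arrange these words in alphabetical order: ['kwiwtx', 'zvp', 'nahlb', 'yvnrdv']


Compare strings character by character (the first differing letter decides):
  'kwiwtx' < 'nahlb' since 'k' < 'n' at position 1
  'nahlb' < 'yvnrdv' since 'n' < 'y' at position 1
  'yvnrdv' < 'zvp' since 'y' < 'z' at position 1
Chaining these comparisons gives the alphabetical order.
Final answer: ['kwiwtx', 'nahlb', 'yvnrdv', 'zvp']


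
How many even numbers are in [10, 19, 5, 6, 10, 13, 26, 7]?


Check each element:
  10 is even
  19 is odd
  5 is odd
  6 is even
  10 is even
  13 is odd
  26 is even
  7 is odd
Evens: [10, 6, 10, 26]
Count of evens = 4
Final answer: 4


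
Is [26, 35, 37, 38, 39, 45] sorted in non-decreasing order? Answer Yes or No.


Check consecutive pairs:
  26 <= 35? True
  35 <= 37? True
  37 <= 38? True
  38 <= 39? True
  39 <= 45? True
Every consecutive pair is in order, so the list is non-decreasing.
Final answer: Yes


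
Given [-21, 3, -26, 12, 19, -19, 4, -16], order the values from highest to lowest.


Original list: [-21, 3, -26, 12, 19, -19, 4, -16]
Repeatedly take the largest remaining element:
  Remaining [-21, 3, -26, 12, 19, -19, 4, -16] -> largest is 19
  Remaining [-21, 3, -26, 12, -19, 4, -16] -> largest is 12
  Remaining [-21, 3, -26, -19, 4, -16] -> largest is 4
  Remaining [-21, 3, -26, -19, -16] -> largest is 3
  Remaining [-21, -26, -19, -16] -> largest is -16
  Remaining [-21, -26, -19] -> largest is -19
  Remaining [-21, -26] -> largest is -21
  Remaining [-26] -> largest is -26
Collecting the picks in order gives the descending list.
Final answer: [19, 12, 4, 3, -16, -19, -21, -26]


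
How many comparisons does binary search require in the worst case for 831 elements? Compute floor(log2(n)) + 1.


Binary search halves the search space each step.
Maximum comparisons = floor(log2(831)) + 1
log2(831) = 9.6987
floor(log2(831)) = 9, so 9 + 1 = 10
Final answer: 10


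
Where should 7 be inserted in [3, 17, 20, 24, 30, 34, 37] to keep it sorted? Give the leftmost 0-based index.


List is sorted: [3, 17, 20, 24, 30, 34, 37]
We need the leftmost position where 7 can be inserted, i.e. the first index whose element is >= 7 (or the end of the list if none is).
Binary search with low=0, high=7 (0-based indices):
  low=0, high=7, mid=3: a[3]=24 >= 7, so high = 3
  low=0, high=3, mid=1: a[1]=17 >= 7, so high = 1
  low=0, high=1, mid=0: a[0]=3 < 7, so low = 1
Now low = high = 1, so the insertion index is 1.
Final answer: 1


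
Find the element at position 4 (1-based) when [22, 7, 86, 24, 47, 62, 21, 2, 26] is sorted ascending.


Sort ascending: [2, 7, 21, 22, 24, 26, 47, 62, 86]
The 4th element (1-indexed) is at index 3.
Value = 22
Final answer: 22


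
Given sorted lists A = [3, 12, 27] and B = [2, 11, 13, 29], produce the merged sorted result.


List A: [3, 12, 27]
List B: [2, 11, 13, 29]
Repeatedly compare the front elements and take the smaller:
  3 vs 2 -> take 2
  3 vs 11 -> take 3
  12 vs 11 -> take 11
  12 vs 13 -> take 12
  27 vs 13 -> take 13
  27 vs 29 -> take 27
  A is exhausted; append the rest of B: [29]
Final answer: [2, 3, 11, 12, 13, 27, 29]


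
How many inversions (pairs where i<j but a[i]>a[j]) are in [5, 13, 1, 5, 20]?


For each element, count the later elements that are smaller than it:
  5 (index 0): smaller elements after it = [1] -> 1
  13 (index 1): smaller elements after it = [1, 5] -> 2
  1 (index 2): smaller elements after it = [] -> 0
  5 (index 3): smaller elements after it = [] -> 0
Total inversions = 1 + 2 + 0 + 0 = 3
Final answer: 3


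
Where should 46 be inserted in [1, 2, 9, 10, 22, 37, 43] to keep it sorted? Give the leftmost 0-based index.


List is sorted: [1, 2, 9, 10, 22, 37, 43]
We need the leftmost position where 46 can be inserted, i.e. the first index whose element is >= 46 (or the end of the list if none is).
Binary search with low=0, high=7 (0-based indices):
  low=0, high=7, mid=3: a[3]=10 < 46, so low = 4
  low=4, high=7, mid=5: a[5]=37 < 46, so low = 6
  low=6, high=7, mid=6: a[6]=43 < 46, so low = 7
Now low = high = 7, so the insertion index is 7.
Final answer: 7


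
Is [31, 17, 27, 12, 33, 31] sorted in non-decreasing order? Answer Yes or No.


Check consecutive pairs:
  31 <= 17? False
  17 <= 27? True
  27 <= 12? False
  12 <= 33? True
  33 <= 31? False
3 consecutive pair(s) are out of order, so the list is not sorted.
Final answer: No


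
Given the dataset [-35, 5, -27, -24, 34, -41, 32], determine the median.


First, sort the list: [-41, -35, -27, -24, 5, 32, 34]
The list has 7 elements (odd count).
The middle index is 3 (0-based), and the element there is -24.
Final answer: -24


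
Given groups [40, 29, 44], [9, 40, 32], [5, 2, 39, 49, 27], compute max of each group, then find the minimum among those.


Find max of each group:
  Group 1: [40, 29, 44] -> max = 44
  Group 2: [9, 40, 32] -> max = 40
  Group 3: [5, 2, 39, 49, 27] -> max = 49
Maxes: [44, 40, 49]
Minimum of maxes = 40
Final answer: 40


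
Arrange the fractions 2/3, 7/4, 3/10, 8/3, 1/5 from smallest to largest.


Convert to decimal for comparison:
  2/3 = 0.6667
  7/4 = 1.75
  3/10 = 0.3
  8/3 = 2.6667
  1/5 = 0.2
Decimals in increasing order: 0.2 < 0.3 < 0.6667 < 1.75 < 2.6667
Writing each back as its fraction gives the sorted order.
Final answer: 1/5, 3/10, 2/3, 7/4, 8/3


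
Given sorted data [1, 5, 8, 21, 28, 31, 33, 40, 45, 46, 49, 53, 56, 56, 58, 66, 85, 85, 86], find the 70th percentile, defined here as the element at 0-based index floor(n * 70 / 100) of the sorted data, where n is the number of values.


The dataset has n = 19 elements.
Index = floor(19 * 70 / 100) = floor(1330 / 100) = floor(13.3) = 13
Counting from index 0 in the sorted data, the element at index 13 is 56.
Final answer: 56


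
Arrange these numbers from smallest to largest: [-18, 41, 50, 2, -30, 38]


Original list: [-18, 41, 50, 2, -30, 38]
Repeatedly take the smallest remaining element:
  Remaining [-18, 41, 50, 2, -30, 38] -> smallest is -30
  Remaining [-18, 41, 50, 2, 38] -> smallest is -18
  Remaining [41, 50, 2, 38] -> smallest is 2
  Remaining [41, 50, 38] -> smallest is 38
  Remaining [41, 50] -> smallest is 41
  Remaining [50] -> smallest is 50
Collecting the picks in order gives the sorted list.
Final answer: [-30, -18, 2, 38, 41, 50]


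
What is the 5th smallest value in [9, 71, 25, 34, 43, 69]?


Sort ascending: [9, 25, 34, 43, 69, 71]
The 5th element (1-indexed) is at index 4.
Value = 69
Final answer: 69


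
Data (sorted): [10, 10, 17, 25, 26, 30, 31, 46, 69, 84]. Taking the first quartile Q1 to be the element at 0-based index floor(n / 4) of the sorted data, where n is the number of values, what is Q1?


The list has n = 10 elements.
Q1 index = floor(10 / 4) = floor(2.5) = 2
Counting from index 0 in the sorted data, the element at index 2 is 17.
Final answer: 17


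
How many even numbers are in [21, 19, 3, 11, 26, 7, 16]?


Check each element:
  21 is odd
  19 is odd
  3 is odd
  11 is odd
  26 is even
  7 is odd
  16 is even
Evens: [26, 16]
Count of evens = 2
Final answer: 2


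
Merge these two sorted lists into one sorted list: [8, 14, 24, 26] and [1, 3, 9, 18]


List A: [8, 14, 24, 26]
List B: [1, 3, 9, 18]
Repeatedly compare the front elements and take the smaller:
  8 vs 1 -> take 1
  8 vs 3 -> take 3
  8 vs 9 -> take 8
  14 vs 9 -> take 9
  14 vs 18 -> take 14
  24 vs 18 -> take 18
  B is exhausted; append the rest of A: [24, 26]
Final answer: [1, 3, 8, 9, 14, 18, 24, 26]


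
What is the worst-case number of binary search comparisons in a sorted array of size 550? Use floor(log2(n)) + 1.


Binary search halves the search space each step.
Maximum comparisons = floor(log2(550)) + 1
log2(550) = 9.1033
floor(log2(550)) = 9, so 9 + 1 = 10
Final answer: 10


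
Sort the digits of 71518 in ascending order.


The number 71518 has digits: 7, 1, 5, 1, 8
Sorted: 1, 1, 5, 7, 8
Joining the sorted digits gives the result.
Final answer: 11578


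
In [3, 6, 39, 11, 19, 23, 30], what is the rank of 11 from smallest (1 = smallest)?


Sort ascending: [3, 6, 11, 19, 23, 30, 39]
Find 11 in the sorted list.
11 is at position 3 (1-indexed).
Final answer: 3


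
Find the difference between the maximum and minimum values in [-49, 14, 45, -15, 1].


Maximum value: 45
Minimum value: -49
Range = 45 - (-49) = 94
Final answer: 94


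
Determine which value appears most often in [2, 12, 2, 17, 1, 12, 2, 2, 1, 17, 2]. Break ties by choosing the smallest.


Count the frequency of each value:
  1 appears 2 time(s)
  2 appears 5 time(s)
  12 appears 2 time(s)
  17 appears 2 time(s)
Maximum frequency is 5.
Only 2 reaches that frequency, so it is the mode.
Final answer: 2


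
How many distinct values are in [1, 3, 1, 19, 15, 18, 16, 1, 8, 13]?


List all unique values:
Distinct values: [1, 3, 8, 13, 15, 16, 18, 19]
Count = 8
Final answer: 8


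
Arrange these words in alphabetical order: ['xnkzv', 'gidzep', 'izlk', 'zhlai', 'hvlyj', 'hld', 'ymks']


Compare strings character by character (the first differing letter decides):
  'gidzep' < 'hld' since 'g' < 'h' at position 1
  'hld' < 'hvlyj' since 'l' < 'v' at position 2
  'hvlyj' < 'izlk' since 'h' < 'i' at position 1
  'izlk' < 'xnkzv' since 'i' < 'x' at position 1
  'xnkzv' < 'ymks' since 'x' < 'y' at position 1
  'ymks' < 'zhlai' since 'y' < 'z' at position 1
Chaining these comparisons gives the alphabetical order.
Final answer: ['gidzep', 'hld', 'hvlyj', 'izlk', 'xnkzv', 'ymks', 'zhlai']


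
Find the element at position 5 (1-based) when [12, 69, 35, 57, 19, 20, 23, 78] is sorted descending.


Sort descending: [78, 69, 57, 35, 23, 20, 19, 12]
The 5th element (1-indexed) is at index 4.
Value = 23
Final answer: 23


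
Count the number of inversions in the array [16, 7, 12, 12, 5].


For each element, count the later elements that are smaller than it:
  16 (index 0): smaller elements after it = [7, 12, 12, 5] -> 4
  7 (index 1): smaller elements after it = [5] -> 1
  12 (index 2): smaller elements after it = [5] -> 1
  12 (index 3): smaller elements after it = [5] -> 1
Total inversions = 4 + 1 + 1 + 1 = 7
Final answer: 7


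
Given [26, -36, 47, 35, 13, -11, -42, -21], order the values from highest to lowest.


Original list: [26, -36, 47, 35, 13, -11, -42, -21]
Repeatedly take the largest remaining element:
  Remaining [26, -36, 47, 35, 13, -11, -42, -21] -> largest is 47
  Remaining [26, -36, 35, 13, -11, -42, -21] -> largest is 35
  Remaining [26, -36, 13, -11, -42, -21] -> largest is 26
  Remaining [-36, 13, -11, -42, -21] -> largest is 13
  Remaining [-36, -11, -42, -21] -> largest is -11
  Remaining [-36, -42, -21] -> largest is -21
  Remaining [-36, -42] -> largest is -36
  Remaining [-42] -> largest is -42
Collecting the picks in order gives the descending list.
Final answer: [47, 35, 26, 13, -11, -21, -36, -42]


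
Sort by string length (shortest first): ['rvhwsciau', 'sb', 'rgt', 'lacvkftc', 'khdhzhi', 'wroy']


Compute lengths:
  'rvhwsciau' has length 9
  'sb' has length 2
  'rgt' has length 3
  'lacvkftc' has length 8
  'khdhzhi' has length 7
  'wroy' has length 4
Lengths in increasing order: 2 < 3 < 4 < 7 < 8 < 9
Listing the words in that order gives the answer.
Final answer: ['sb', 'rgt', 'wroy', 'khdhzhi', 'lacvkftc', 'rvhwsciau']


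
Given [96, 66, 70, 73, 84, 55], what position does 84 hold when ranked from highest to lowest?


Sort descending: [96, 84, 73, 70, 66, 55]
Find 84 in the sorted list.
84 is at position 2.
Final answer: 2


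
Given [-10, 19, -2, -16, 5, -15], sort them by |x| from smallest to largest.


Compute absolute values:
  |-10| = 10
  |19| = 19
  |-2| = 2
  |-16| = 16
  |5| = 5
  |-15| = 15
Absolute values in increasing order: 2 < 5 < 10 < 15 < 16 < 19
Listing the original numbers in that order gives the answer.
Final answer: [-2, 5, -10, -15, -16, 19]


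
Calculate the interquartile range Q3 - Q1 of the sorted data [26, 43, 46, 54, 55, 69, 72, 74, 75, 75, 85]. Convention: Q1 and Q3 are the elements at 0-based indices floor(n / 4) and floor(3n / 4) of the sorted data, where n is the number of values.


The data has n = 11 elements.
Q1 index = floor(11 / 4) = floor(2.75) = 2; Q3 index = floor(3 * 11 / 4) = floor(8.25) = 8
Q1 = element at index 2 = 46
Q3 = element at index 8 = 75
IQR = 75 - 46 = 29
Final answer: 29


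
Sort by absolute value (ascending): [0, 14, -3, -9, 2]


Compute absolute values:
  |0| = 0
  |14| = 14
  |-3| = 3
  |-9| = 9
  |2| = 2
Absolute values in increasing order: 0 < 2 < 3 < 9 < 14
Listing the original numbers in that order gives the answer.
Final answer: [0, 2, -3, -9, 14]


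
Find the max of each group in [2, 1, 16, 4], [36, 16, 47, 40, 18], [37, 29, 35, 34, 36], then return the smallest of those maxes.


Find max of each group:
  Group 1: [2, 1, 16, 4] -> max = 16
  Group 2: [36, 16, 47, 40, 18] -> max = 47
  Group 3: [37, 29, 35, 34, 36] -> max = 37
Maxes: [16, 47, 37]
Minimum of maxes = 16
Final answer: 16


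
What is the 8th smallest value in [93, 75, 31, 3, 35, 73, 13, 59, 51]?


Sort ascending: [3, 13, 31, 35, 51, 59, 73, 75, 93]
The 8th element (1-indexed) is at index 7.
Value = 75
Final answer: 75


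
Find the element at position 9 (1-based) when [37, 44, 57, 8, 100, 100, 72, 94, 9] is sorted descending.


Sort descending: [100, 100, 94, 72, 57, 44, 37, 9, 8]
The 9th element (1-indexed) is at index 8.
Value = 8
Final answer: 8


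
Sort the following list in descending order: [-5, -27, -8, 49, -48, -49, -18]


Original list: [-5, -27, -8, 49, -48, -49, -18]
Repeatedly take the largest remaining element:
  Remaining [-5, -27, -8, 49, -48, -49, -18] -> largest is 49
  Remaining [-5, -27, -8, -48, -49, -18] -> largest is -5
  Remaining [-27, -8, -48, -49, -18] -> largest is -8
  Remaining [-27, -48, -49, -18] -> largest is -18
  Remaining [-27, -48, -49] -> largest is -27
  Remaining [-48, -49] -> largest is -48
  Remaining [-49] -> largest is -49
Collecting the picks in order gives the descending list.
Final answer: [49, -5, -8, -18, -27, -48, -49]


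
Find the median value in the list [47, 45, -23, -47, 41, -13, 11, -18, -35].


First, sort the list: [-47, -35, -23, -18, -13, 11, 41, 45, 47]
The list has 9 elements (odd count).
The middle index is 4 (0-based), and the element there is -13.
Final answer: -13


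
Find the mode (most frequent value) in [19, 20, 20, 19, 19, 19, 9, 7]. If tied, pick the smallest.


Count the frequency of each value:
  7 appears 1 time(s)
  9 appears 1 time(s)
  19 appears 4 time(s)
  20 appears 2 time(s)
Maximum frequency is 4.
Only 19 reaches that frequency, so it is the mode.
Final answer: 19


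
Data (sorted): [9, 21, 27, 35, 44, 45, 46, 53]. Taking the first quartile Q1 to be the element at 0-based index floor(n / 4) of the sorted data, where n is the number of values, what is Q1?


The list has n = 8 elements.
Q1 index = floor(8 / 4) = floor(2) = 2
Counting from index 0 in the sorted data, the element at index 2 is 27.
Final answer: 27


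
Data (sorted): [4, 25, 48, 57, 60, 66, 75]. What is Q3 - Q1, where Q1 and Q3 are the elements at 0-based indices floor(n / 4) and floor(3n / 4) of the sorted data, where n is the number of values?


The data has n = 7 elements.
Q1 index = floor(7 / 4) = floor(1.75) = 1; Q3 index = floor(3 * 7 / 4) = floor(5.25) = 5
Q1 = element at index 1 = 25
Q3 = element at index 5 = 66
IQR = 66 - 25 = 41
Final answer: 41


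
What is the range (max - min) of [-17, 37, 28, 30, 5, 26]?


Maximum value: 37
Minimum value: -17
Range = 37 - (-17) = 54
Final answer: 54


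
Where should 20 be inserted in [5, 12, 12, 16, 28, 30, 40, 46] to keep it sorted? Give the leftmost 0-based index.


List is sorted: [5, 12, 12, 16, 28, 30, 40, 46]
We need the leftmost position where 20 can be inserted, i.e. the first index whose element is >= 20 (or the end of the list if none is).
Binary search with low=0, high=8 (0-based indices):
  low=0, high=8, mid=4: a[4]=28 >= 20, so high = 4
  low=0, high=4, mid=2: a[2]=12 < 20, so low = 3
  low=3, high=4, mid=3: a[3]=16 < 20, so low = 4
Now low = high = 4, so the insertion index is 4.
Final answer: 4


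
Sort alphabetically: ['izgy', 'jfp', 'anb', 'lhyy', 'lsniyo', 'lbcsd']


Compare strings character by character (the first differing letter decides):
  'anb' < 'izgy' since 'a' < 'i' at position 1
  'izgy' < 'jfp' since 'i' < 'j' at position 1
  'jfp' < 'lbcsd' since 'j' < 'l' at position 1
  'lbcsd' < 'lhyy' since 'b' < 'h' at position 2
  'lhyy' < 'lsniyo' since 'h' < 's' at position 2
Chaining these comparisons gives the alphabetical order.
Final answer: ['anb', 'izgy', 'jfp', 'lbcsd', 'lhyy', 'lsniyo']
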